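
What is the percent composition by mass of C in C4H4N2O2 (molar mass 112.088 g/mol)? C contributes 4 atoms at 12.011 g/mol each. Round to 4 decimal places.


pct = 100 * (n_elem * M_elem) / M_total
mass_contribution = 4 * 12.011 = 48.044 g/mol
pct = 100 * 48.044 / 112.088
pct = 42.8627507 %, rounded to 4 dp:

42.8628 %


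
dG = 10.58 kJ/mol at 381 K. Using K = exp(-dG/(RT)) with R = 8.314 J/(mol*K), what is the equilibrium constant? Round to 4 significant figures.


dG is in kJ/mol; multiply by 1000 to match R in J/(mol*K).
RT = 8.314 * 381 = 3167.634 J/mol
exponent = -dG*1000 / (RT) = -(10.58*1000) / 3167.634 = -3.34003234
K = exp(-3.34003234)
K = 0.035435812, rounded to 4 significant figures:

0.03544


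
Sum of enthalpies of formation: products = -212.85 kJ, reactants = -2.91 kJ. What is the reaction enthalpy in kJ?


dH_rxn = sum(dH_f products) - sum(dH_f reactants)
dH_rxn = -212.85 - (-2.91)
dH_rxn = -209.94 kJ:

-209.94 kJ


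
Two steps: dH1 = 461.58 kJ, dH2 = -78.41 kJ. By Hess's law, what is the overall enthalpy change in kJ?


Hess's law: enthalpy is a state function, so add the step enthalpies.
dH_total = dH1 + dH2 = 461.58 + (-78.41)
dH_total = 383.17 kJ:

383.17 kJ


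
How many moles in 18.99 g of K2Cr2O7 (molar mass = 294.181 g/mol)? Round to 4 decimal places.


n = mass / M
n = 18.99 / 294.181
n = 0.0645521 mol, rounded to 4 dp:

0.0646 mol


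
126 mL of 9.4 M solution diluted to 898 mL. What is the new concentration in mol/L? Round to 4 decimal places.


Dilution: M1*V1 = M2*V2, solve for M2.
M2 = M1*V1 / V2
M2 = 9.4 * 126 / 898
M2 = 1184.4 / 898
M2 = 1.31893096 mol/L, rounded to 4 dp:

1.3189 mol/L


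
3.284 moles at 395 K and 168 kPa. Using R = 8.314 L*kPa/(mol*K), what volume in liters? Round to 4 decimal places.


PV = nRT, solve for V = nRT / P.
nRT = 3.284 * 8.314 * 395 = 10784.7545
V = 10784.7545 / 168
V = 64.19496726 L, rounded to 4 dp:

64.1950 L


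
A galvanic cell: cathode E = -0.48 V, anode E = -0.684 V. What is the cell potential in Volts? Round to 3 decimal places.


Standard cell potential: E_cell = E_cathode - E_anode.
E_cell = -0.48 - (-0.684)
E_cell = 0.204 V, rounded to 3 dp:

0.204 V


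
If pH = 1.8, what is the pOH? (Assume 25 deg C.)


At 25 deg C, pH + pOH = 14.
pOH = 14 - pH = 14 - 1.8
pOH = 12.2:

12.20


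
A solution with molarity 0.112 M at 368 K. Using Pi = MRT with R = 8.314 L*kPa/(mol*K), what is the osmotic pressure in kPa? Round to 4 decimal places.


Osmotic pressure (van't Hoff): Pi = M*R*T.
RT = 8.314 * 368 = 3059.552
Pi = 0.112 * 3059.552
Pi = 342.669824 kPa, rounded to 4 dp:

342.6698 kPa


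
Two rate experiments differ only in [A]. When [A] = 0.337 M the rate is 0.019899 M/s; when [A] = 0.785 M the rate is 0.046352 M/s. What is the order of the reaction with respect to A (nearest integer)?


Rate is proportional to [A]^n, so rate2/rate1 = ([A]2/[A]1)^n. Take logs to solve for n.
rate2/rate1 = 0.046352 / 0.019899 = 2.3294
[A]2/[A]1 = 0.785 / 0.337 = 2.3294
n = ln(2.3294) / ln(2.3294) = 1.0
Nearest integer order:

1


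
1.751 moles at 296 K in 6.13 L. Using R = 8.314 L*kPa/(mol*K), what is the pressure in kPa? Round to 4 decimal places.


PV = nRT, solve for P = nRT / V.
nRT = 1.751 * 8.314 * 296 = 4309.1129
P = 4309.1129 / 6.13
P = 702.95479608 kPa, rounded to 4 dp:

702.9548 kPa


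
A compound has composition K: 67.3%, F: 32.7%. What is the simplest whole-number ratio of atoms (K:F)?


Assume 100 g of compound, divide each mass% by atomic mass to get moles, then normalize by the smallest to get a raw atom ratio.
Moles per 100 g: K: 67.3/39.098 = 1.7213, F: 32.7/18.998 = 1.7212
Raw ratio (divide by min = 1.7212): K: 1.0, F: 1.0
Multiply by 1 to clear fractions: K: 1.0 ~= 1, F: 1.0 ~= 1
Reduce by GCD to get the simplest whole-number ratio:

1:1


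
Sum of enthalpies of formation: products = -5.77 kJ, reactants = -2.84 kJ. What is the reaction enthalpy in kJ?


dH_rxn = sum(dH_f products) - sum(dH_f reactants)
dH_rxn = -5.77 - (-2.84)
dH_rxn = -2.93 kJ:

-2.93 kJ


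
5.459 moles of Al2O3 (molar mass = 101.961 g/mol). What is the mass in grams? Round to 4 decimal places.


mass = n * M
mass = 5.459 * 101.961
mass = 556.605099 g, rounded to 4 dp:

556.6051 g


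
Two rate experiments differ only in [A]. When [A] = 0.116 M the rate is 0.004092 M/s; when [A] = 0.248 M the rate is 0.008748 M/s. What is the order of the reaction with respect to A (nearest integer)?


Rate is proportional to [A]^n, so rate2/rate1 = ([A]2/[A]1)^n. Take logs to solve for n.
rate2/rate1 = 0.008748 / 0.004092 = 2.1378
[A]2/[A]1 = 0.248 / 0.116 = 2.1379
n = ln(2.1378) / ln(2.1379) = 1.0
Nearest integer order:

1


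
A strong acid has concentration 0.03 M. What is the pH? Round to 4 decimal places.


A strong acid dissociates completely, so [H+] equals the given concentration.
pH = -log10([H+]) = -log10(0.03)
pH = 1.52287875, rounded to 4 dp:

1.5229


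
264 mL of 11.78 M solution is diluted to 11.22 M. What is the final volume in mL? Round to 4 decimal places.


Dilution: M1*V1 = M2*V2, solve for V2.
V2 = M1*V1 / M2
V2 = 11.78 * 264 / 11.22
V2 = 3109.92 / 11.22
V2 = 277.17647059 mL, rounded to 4 dp:

277.1765 mL


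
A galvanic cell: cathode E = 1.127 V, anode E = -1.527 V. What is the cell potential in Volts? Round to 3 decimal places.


Standard cell potential: E_cell = E_cathode - E_anode.
E_cell = 1.127 - (-1.527)
E_cell = 2.654 V, rounded to 3 dp:

2.654 V


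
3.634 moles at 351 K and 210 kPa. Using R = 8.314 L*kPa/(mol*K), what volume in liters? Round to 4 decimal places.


PV = nRT, solve for V = nRT / P.
nRT = 3.634 * 8.314 * 351 = 10604.7897
V = 10604.7897 / 210
V = 50.49899857 L, rounded to 4 dp:

50.4990 L


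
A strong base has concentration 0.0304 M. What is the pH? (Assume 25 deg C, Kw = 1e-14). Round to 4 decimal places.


A strong base dissociates completely, so [OH-] equals the given concentration.
pOH = -log10([OH-]) = -log10(0.0304) = 1.517126
pH = 14 - pOH = 14 - 1.517126
pH = 12.482874, rounded to 4 dp:

12.4829


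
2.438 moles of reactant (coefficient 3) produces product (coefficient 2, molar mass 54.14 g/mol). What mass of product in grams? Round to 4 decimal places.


Use the coefficient ratio to convert reactant moles to product moles, then multiply by the product's molar mass.
moles_P = moles_R * (coeff_P / coeff_R) = 2.438 * (2/3) = 1.625333
mass_P = moles_P * M_P = 1.625333 * 54.14
mass_P = 87.99552862 g, rounded to 4 dp:

87.9955 g


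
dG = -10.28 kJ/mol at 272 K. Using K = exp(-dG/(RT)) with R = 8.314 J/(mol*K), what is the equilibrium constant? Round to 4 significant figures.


dG is in kJ/mol; multiply by 1000 to match R in J/(mol*K).
RT = 8.314 * 272 = 2261.408 J/mol
exponent = -dG*1000 / (RT) = -(-10.28*1000) / 2261.408 = 4.54584047
K = exp(4.54584047)
K = 94.239599, rounded to 4 significant figures:

94.24


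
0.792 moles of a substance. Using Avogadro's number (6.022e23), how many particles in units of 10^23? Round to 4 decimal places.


N = n * NA, then divide by 1e23 for the requested units.
N / 1e23 = n * 6.022
N / 1e23 = 0.792 * 6.022
N / 1e23 = 4.769424, rounded to 4 dp:

4.7694


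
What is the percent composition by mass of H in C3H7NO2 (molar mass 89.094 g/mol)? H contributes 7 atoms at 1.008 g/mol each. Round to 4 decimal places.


pct = 100 * (n_elem * M_elem) / M_total
mass_contribution = 7 * 1.008 = 7.056 g/mol
pct = 100 * 7.056 / 89.094
pct = 7.91972523 %, rounded to 4 dp:

7.9197 %


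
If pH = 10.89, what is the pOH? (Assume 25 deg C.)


At 25 deg C, pH + pOH = 14.
pOH = 14 - pH = 14 - 10.89
pOH = 3.11:

3.11


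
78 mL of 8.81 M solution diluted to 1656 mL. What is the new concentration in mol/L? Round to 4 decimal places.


Dilution: M1*V1 = M2*V2, solve for M2.
M2 = M1*V1 / V2
M2 = 8.81 * 78 / 1656
M2 = 687.18 / 1656
M2 = 0.41496377 mol/L, rounded to 4 dp:

0.4150 mol/L


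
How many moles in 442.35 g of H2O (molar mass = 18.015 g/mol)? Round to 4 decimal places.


n = mass / M
n = 442.35 / 18.015
n = 24.55453789 mol, rounded to 4 dp:

24.5545 mol


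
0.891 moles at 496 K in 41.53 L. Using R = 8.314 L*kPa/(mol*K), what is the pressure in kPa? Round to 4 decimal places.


PV = nRT, solve for P = nRT / V.
nRT = 0.891 * 8.314 * 496 = 3674.2559
P = 3674.2559 / 41.53
P = 88.47233085 kPa, rounded to 4 dp:

88.4723 kPa


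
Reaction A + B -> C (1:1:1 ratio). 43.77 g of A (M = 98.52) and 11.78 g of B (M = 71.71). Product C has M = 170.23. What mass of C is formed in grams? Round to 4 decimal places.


Find moles of each reactant; the smaller value is the limiting reagent in a 1:1:1 reaction, so moles_C equals moles of the limiter.
n_A = mass_A / M_A = 43.77 / 98.52 = 0.444275 mol
n_B = mass_B / M_B = 11.78 / 71.71 = 0.164273 mol
Limiting reagent: B (smaller), n_limiting = 0.164273 mol
mass_C = n_limiting * M_C = 0.164273 * 170.23
mass_C = 27.96419279 g, rounded to 4 dp:

27.9642 g


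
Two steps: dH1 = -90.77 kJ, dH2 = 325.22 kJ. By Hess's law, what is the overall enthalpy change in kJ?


Hess's law: enthalpy is a state function, so add the step enthalpies.
dH_total = dH1 + dH2 = -90.77 + (325.22)
dH_total = 234.45 kJ:

234.45 kJ


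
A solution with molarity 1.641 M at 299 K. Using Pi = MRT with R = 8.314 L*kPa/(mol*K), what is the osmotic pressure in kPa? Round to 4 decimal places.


Osmotic pressure (van't Hoff): Pi = M*R*T.
RT = 8.314 * 299 = 2485.886
Pi = 1.641 * 2485.886
Pi = 4079.338926 kPa, rounded to 4 dp:

4079.3389 kPa


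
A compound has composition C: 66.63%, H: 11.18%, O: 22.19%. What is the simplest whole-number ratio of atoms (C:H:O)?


Assume 100 g of compound, divide each mass% by atomic mass to get moles, then normalize by the smallest to get a raw atom ratio.
Moles per 100 g: C: 66.63/12.011 = 5.5474, H: 11.18/1.008 = 11.0913, O: 22.19/15.999 = 1.387
Raw ratio (divide by min = 1.387): C: 4.0, H: 7.997, O: 1.0
Multiply by 1 to clear fractions: C: 4.0 ~= 4, H: 7.997 ~= 8, O: 1.0 ~= 1
Reduce by GCD to get the simplest whole-number ratio:

4:8:1


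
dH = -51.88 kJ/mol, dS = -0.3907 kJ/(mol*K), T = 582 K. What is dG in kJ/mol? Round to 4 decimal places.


Gibbs: dG = dH - T*dS (consistent units, dS already in kJ/(mol*K)).
T*dS = 582 * -0.3907 = -227.3874
dG = -51.88 - (-227.3874)
dG = 175.5074 kJ/mol, rounded to 4 dp:

175.5074 kJ/mol


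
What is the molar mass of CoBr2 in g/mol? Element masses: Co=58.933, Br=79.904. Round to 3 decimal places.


M = sum(count * atomic_mass) over atoms.
M = 1*58.933 + 2*79.904
M = 58.933 + 159.808
M = 218.741 g/mol, rounded to 3 dp:

218.741 g/mol


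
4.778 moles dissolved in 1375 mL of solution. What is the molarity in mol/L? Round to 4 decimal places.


Convert volume to liters: V_L = V_mL / 1000.
V_L = 1375 / 1000 = 1.375 L
M = n / V_L = 4.778 / 1.375
M = 3.47490909 mol/L, rounded to 4 dp:

3.4749 mol/L


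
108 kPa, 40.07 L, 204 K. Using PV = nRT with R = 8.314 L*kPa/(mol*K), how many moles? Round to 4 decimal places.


PV = nRT, solve for n = PV / (RT).
PV = 108 * 40.07 = 4327.56
RT = 8.314 * 204 = 1696.056
n = 4327.56 / 1696.056
n = 2.55154311 mol, rounded to 4 dp:

2.5515 mol


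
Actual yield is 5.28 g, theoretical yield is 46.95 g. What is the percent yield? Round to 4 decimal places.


% yield = 100 * actual / theoretical
% yield = 100 * 5.28 / 46.95
% yield = 11.24600639 %, rounded to 4 dp:

11.2460 %


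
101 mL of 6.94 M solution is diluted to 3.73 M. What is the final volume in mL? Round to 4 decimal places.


Dilution: M1*V1 = M2*V2, solve for V2.
V2 = M1*V1 / M2
V2 = 6.94 * 101 / 3.73
V2 = 700.94 / 3.73
V2 = 187.91957105 mL, rounded to 4 dp:

187.9196 mL


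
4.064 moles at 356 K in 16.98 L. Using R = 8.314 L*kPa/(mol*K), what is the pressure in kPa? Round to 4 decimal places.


PV = nRT, solve for P = nRT / V.
nRT = 4.064 * 8.314 * 356 = 12028.5622
P = 12028.5622 / 16.98
P = 708.39588928 kPa, rounded to 4 dp:

708.3959 kPa


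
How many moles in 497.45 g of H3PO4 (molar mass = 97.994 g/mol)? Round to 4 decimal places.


n = mass / M
n = 497.45 / 97.994
n = 5.0763312 mol, rounded to 4 dp:

5.0763 mol


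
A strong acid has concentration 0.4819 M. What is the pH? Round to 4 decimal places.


A strong acid dissociates completely, so [H+] equals the given concentration.
pH = -log10([H+]) = -log10(0.4819)
pH = 0.31704307, rounded to 4 dp:

0.3170


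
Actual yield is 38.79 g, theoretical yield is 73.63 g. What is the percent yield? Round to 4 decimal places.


% yield = 100 * actual / theoretical
% yield = 100 * 38.79 / 73.63
% yield = 52.68233057 %, rounded to 4 dp:

52.6823 %


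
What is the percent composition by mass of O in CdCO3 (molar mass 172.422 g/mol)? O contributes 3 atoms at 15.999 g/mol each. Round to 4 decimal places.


pct = 100 * (n_elem * M_elem) / M_total
mass_contribution = 3 * 15.999 = 47.997 g/mol
pct = 100 * 47.997 / 172.422
pct = 27.83693496 %, rounded to 4 dp:

27.8369 %


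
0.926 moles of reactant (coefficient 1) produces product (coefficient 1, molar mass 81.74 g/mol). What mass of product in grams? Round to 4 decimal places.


Use the coefficient ratio to convert reactant moles to product moles, then multiply by the product's molar mass.
moles_P = moles_R * (coeff_P / coeff_R) = 0.926 * (1/1) = 0.926
mass_P = moles_P * M_P = 0.926 * 81.74
mass_P = 75.69124 g, rounded to 4 dp:

75.6912 g


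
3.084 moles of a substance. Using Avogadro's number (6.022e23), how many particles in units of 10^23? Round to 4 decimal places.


N = n * NA, then divide by 1e23 for the requested units.
N / 1e23 = n * 6.022
N / 1e23 = 3.084 * 6.022
N / 1e23 = 18.571848, rounded to 4 dp:

18.5718


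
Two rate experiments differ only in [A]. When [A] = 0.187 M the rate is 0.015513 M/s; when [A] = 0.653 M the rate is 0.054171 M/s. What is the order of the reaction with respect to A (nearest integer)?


Rate is proportional to [A]^n, so rate2/rate1 = ([A]2/[A]1)^n. Take logs to solve for n.
rate2/rate1 = 0.054171 / 0.015513 = 3.492
[A]2/[A]1 = 0.653 / 0.187 = 3.492
n = ln(3.492) / ln(3.492) = 1.0
Nearest integer order:

1


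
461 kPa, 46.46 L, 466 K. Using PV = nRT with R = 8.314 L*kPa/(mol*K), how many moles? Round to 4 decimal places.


PV = nRT, solve for n = PV / (RT).
PV = 461 * 46.46 = 21418.06
RT = 8.314 * 466 = 3874.324
n = 21418.06 / 3874.324
n = 5.52820569 mol, rounded to 4 dp:

5.5282 mol


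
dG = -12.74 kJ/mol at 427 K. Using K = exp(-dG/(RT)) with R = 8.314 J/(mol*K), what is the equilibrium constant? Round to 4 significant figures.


dG is in kJ/mol; multiply by 1000 to match R in J/(mol*K).
RT = 8.314 * 427 = 3550.078 J/mol
exponent = -dG*1000 / (RT) = -(-12.74*1000) / 3550.078 = 3.58865355
K = exp(3.58865355)
K = 36.185321, rounded to 4 significant figures:

36.19


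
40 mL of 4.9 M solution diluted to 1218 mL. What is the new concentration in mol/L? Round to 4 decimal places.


Dilution: M1*V1 = M2*V2, solve for M2.
M2 = M1*V1 / V2
M2 = 4.9 * 40 / 1218
M2 = 196.0 / 1218
M2 = 0.16091954 mol/L, rounded to 4 dp:

0.1609 mol/L


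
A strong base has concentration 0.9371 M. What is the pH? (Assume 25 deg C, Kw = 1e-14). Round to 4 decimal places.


A strong base dissociates completely, so [OH-] equals the given concentration.
pOH = -log10([OH-]) = -log10(0.9371) = 0.028214
pH = 14 - pOH = 14 - 0.028214
pH = 13.971786, rounded to 4 dp:

13.9718


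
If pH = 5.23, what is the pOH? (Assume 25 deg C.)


At 25 deg C, pH + pOH = 14.
pOH = 14 - pH = 14 - 5.23
pOH = 8.77:

8.77


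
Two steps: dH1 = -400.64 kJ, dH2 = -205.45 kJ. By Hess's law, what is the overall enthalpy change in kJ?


Hess's law: enthalpy is a state function, so add the step enthalpies.
dH_total = dH1 + dH2 = -400.64 + (-205.45)
dH_total = -606.09 kJ:

-606.09 kJ


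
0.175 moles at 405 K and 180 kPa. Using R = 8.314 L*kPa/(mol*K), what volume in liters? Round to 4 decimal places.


PV = nRT, solve for V = nRT / P.
nRT = 0.175 * 8.314 * 405 = 589.2547
V = 589.2547 / 180
V = 3.27363722 L, rounded to 4 dp:

3.2736 L


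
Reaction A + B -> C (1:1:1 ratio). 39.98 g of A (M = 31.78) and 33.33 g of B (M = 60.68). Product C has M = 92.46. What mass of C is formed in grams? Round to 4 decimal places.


Find moles of each reactant; the smaller value is the limiting reagent in a 1:1:1 reaction, so moles_C equals moles of the limiter.
n_A = mass_A / M_A = 39.98 / 31.78 = 1.258024 mol
n_B = mass_B / M_B = 33.33 / 60.68 = 0.549275 mol
Limiting reagent: B (smaller), n_limiting = 0.549275 mol
mass_C = n_limiting * M_C = 0.549275 * 92.46
mass_C = 50.7859665 g, rounded to 4 dp:

50.7860 g


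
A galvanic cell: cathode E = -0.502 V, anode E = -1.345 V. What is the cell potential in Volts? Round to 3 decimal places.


Standard cell potential: E_cell = E_cathode - E_anode.
E_cell = -0.502 - (-1.345)
E_cell = 0.843 V, rounded to 3 dp:

0.843 V


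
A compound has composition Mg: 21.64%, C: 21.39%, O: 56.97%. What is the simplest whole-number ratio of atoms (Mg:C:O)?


Assume 100 g of compound, divide each mass% by atomic mass to get moles, then normalize by the smallest to get a raw atom ratio.
Moles per 100 g: Mg: 21.64/24.305 = 0.8904, C: 21.39/12.011 = 1.7809, O: 56.97/15.999 = 3.5608
Raw ratio (divide by min = 0.8904): Mg: 1.0, C: 2.0, O: 3.999
Multiply by 1 to clear fractions: Mg: 1.0 ~= 1, C: 2.0 ~= 2, O: 3.999 ~= 4
Reduce by GCD to get the simplest whole-number ratio:

1:2:4


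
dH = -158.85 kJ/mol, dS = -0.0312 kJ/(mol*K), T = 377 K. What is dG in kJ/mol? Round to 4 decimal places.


Gibbs: dG = dH - T*dS (consistent units, dS already in kJ/(mol*K)).
T*dS = 377 * -0.0312 = -11.7624
dG = -158.85 - (-11.7624)
dG = -147.0876 kJ/mol, rounded to 4 dp:

-147.0876 kJ/mol


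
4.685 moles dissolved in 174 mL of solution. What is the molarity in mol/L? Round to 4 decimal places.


Convert volume to liters: V_L = V_mL / 1000.
V_L = 174 / 1000 = 0.174 L
M = n / V_L = 4.685 / 0.174
M = 26.92528736 mol/L, rounded to 4 dp:

26.9253 mol/L


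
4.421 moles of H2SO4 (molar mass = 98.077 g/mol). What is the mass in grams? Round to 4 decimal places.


mass = n * M
mass = 4.421 * 98.077
mass = 433.598417 g, rounded to 4 dp:

433.5984 g


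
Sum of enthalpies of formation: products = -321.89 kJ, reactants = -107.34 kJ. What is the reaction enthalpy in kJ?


dH_rxn = sum(dH_f products) - sum(dH_f reactants)
dH_rxn = -321.89 - (-107.34)
dH_rxn = -214.55 kJ:

-214.55 kJ


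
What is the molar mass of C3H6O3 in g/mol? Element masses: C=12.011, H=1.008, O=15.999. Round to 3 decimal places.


M = sum(count * atomic_mass) over atoms.
M = 3*12.011 + 6*1.008 + 3*15.999
M = 36.033 + 6.048 + 47.997
M = 90.078 g/mol, rounded to 3 dp:

90.078 g/mol


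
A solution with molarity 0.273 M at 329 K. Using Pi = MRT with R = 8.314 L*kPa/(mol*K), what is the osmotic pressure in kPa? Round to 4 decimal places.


Osmotic pressure (van't Hoff): Pi = M*R*T.
RT = 8.314 * 329 = 2735.306
Pi = 0.273 * 2735.306
Pi = 746.738538 kPa, rounded to 4 dp:

746.7385 kPa


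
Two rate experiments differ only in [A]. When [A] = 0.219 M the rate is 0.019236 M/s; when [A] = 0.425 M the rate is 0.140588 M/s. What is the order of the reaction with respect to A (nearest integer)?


Rate is proportional to [A]^n, so rate2/rate1 = ([A]2/[A]1)^n. Take logs to solve for n.
rate2/rate1 = 0.140588 / 0.019236 = 7.3086
[A]2/[A]1 = 0.425 / 0.219 = 1.9406
n = ln(7.3086) / ln(1.9406) = 3.0
Nearest integer order:

3


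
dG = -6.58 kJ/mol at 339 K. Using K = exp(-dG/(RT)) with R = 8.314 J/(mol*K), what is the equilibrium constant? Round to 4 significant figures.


dG is in kJ/mol; multiply by 1000 to match R in J/(mol*K).
RT = 8.314 * 339 = 2818.446 J/mol
exponent = -dG*1000 / (RT) = -(-6.58*1000) / 2818.446 = 2.33461986
K = exp(2.33461986)
K = 10.325534, rounded to 4 significant figures:

10.33


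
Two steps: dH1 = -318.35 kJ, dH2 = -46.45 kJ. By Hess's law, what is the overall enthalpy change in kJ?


Hess's law: enthalpy is a state function, so add the step enthalpies.
dH_total = dH1 + dH2 = -318.35 + (-46.45)
dH_total = -364.8 kJ:

-364.80 kJ


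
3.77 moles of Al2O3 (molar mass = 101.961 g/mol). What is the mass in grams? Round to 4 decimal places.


mass = n * M
mass = 3.77 * 101.961
mass = 384.39297 g, rounded to 4 dp:

384.3930 g


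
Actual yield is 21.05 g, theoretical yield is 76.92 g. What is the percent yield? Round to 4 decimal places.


% yield = 100 * actual / theoretical
% yield = 100 * 21.05 / 76.92
% yield = 27.36609464 %, rounded to 4 dp:

27.3661 %


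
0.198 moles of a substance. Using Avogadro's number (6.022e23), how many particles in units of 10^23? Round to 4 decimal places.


N = n * NA, then divide by 1e23 for the requested units.
N / 1e23 = n * 6.022
N / 1e23 = 0.198 * 6.022
N / 1e23 = 1.192356, rounded to 4 dp:

1.1924


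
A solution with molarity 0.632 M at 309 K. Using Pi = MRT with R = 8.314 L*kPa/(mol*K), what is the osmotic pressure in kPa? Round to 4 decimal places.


Osmotic pressure (van't Hoff): Pi = M*R*T.
RT = 8.314 * 309 = 2569.026
Pi = 0.632 * 2569.026
Pi = 1623.624432 kPa, rounded to 4 dp:

1623.6244 kPa


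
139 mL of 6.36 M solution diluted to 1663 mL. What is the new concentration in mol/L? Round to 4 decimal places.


Dilution: M1*V1 = M2*V2, solve for M2.
M2 = M1*V1 / V2
M2 = 6.36 * 139 / 1663
M2 = 884.04 / 1663
M2 = 0.53159351 mol/L, rounded to 4 dp:

0.5316 mol/L


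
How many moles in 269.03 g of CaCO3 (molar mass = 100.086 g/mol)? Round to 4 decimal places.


n = mass / M
n = 269.03 / 100.086
n = 2.68798833 mol, rounded to 4 dp:

2.6880 mol


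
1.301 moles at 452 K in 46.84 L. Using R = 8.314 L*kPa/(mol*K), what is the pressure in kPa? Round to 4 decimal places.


PV = nRT, solve for P = nRT / V.
nRT = 1.301 * 8.314 * 452 = 4889.0643
P = 4889.0643 / 46.84
P = 104.37797395 kPa, rounded to 4 dp:

104.3780 kPa


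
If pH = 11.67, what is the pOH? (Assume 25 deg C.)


At 25 deg C, pH + pOH = 14.
pOH = 14 - pH = 14 - 11.67
pOH = 2.33:

2.33


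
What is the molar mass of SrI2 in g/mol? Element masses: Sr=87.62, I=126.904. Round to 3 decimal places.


M = sum(count * atomic_mass) over atoms.
M = 1*87.62 + 2*126.904
M = 87.62 + 253.808
M = 341.428 g/mol, rounded to 3 dp:

341.428 g/mol


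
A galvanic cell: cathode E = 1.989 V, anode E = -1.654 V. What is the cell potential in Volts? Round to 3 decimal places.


Standard cell potential: E_cell = E_cathode - E_anode.
E_cell = 1.989 - (-1.654)
E_cell = 3.643 V, rounded to 3 dp:

3.643 V


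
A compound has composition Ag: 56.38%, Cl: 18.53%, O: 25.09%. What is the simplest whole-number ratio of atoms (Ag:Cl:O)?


Assume 100 g of compound, divide each mass% by atomic mass to get moles, then normalize by the smallest to get a raw atom ratio.
Moles per 100 g: Ag: 56.38/107.868 = 0.5227, Cl: 18.53/35.453 = 0.5227, O: 25.09/15.999 = 1.5682
Raw ratio (divide by min = 0.5227): Ag: 1.0, Cl: 1.0, O: 3.0
Multiply by 1 to clear fractions: Ag: 1.0 ~= 1, Cl: 1.0 ~= 1, O: 3.0 ~= 3
Reduce by GCD to get the simplest whole-number ratio:

1:1:3


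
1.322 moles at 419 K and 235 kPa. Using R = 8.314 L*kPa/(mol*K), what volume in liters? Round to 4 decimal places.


PV = nRT, solve for V = nRT / P.
nRT = 1.322 * 8.314 * 419 = 4605.2743
V = 4605.2743 / 235
V = 19.59691191 L, rounded to 4 dp:

19.5969 L


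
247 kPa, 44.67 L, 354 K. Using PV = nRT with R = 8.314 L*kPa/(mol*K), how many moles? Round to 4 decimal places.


PV = nRT, solve for n = PV / (RT).
PV = 247 * 44.67 = 11033.49
RT = 8.314 * 354 = 2943.156
n = 11033.49 / 2943.156
n = 3.74886346 mol, rounded to 4 dp:

3.7489 mol


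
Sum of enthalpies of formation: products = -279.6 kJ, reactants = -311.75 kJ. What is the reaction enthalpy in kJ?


dH_rxn = sum(dH_f products) - sum(dH_f reactants)
dH_rxn = -279.6 - (-311.75)
dH_rxn = 32.15 kJ:

32.15 kJ


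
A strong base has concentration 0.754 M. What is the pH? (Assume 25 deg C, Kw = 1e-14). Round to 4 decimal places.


A strong base dissociates completely, so [OH-] equals the given concentration.
pOH = -log10([OH-]) = -log10(0.754) = 0.122629
pH = 14 - pOH = 14 - 0.122629
pH = 13.877371, rounded to 4 dp:

13.8774


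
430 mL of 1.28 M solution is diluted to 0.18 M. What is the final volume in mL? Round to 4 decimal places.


Dilution: M1*V1 = M2*V2, solve for V2.
V2 = M1*V1 / M2
V2 = 1.28 * 430 / 0.18
V2 = 550.4 / 0.18
V2 = 3057.77777778 mL, rounded to 4 dp:

3057.7778 mL


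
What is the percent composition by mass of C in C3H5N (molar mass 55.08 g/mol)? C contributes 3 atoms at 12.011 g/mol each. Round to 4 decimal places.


pct = 100 * (n_elem * M_elem) / M_total
mass_contribution = 3 * 12.011 = 36.033 g/mol
pct = 100 * 36.033 / 55.08
pct = 65.41938998 %, rounded to 4 dp:

65.4194 %


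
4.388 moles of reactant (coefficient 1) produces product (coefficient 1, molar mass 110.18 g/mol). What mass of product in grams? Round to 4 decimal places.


Use the coefficient ratio to convert reactant moles to product moles, then multiply by the product's molar mass.
moles_P = moles_R * (coeff_P / coeff_R) = 4.388 * (1/1) = 4.388
mass_P = moles_P * M_P = 4.388 * 110.18
mass_P = 483.46984 g, rounded to 4 dp:

483.4698 g


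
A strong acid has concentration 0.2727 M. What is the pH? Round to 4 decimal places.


A strong acid dissociates completely, so [H+] equals the given concentration.
pH = -log10([H+]) = -log10(0.2727)
pH = 0.56431486, rounded to 4 dp:

0.5643


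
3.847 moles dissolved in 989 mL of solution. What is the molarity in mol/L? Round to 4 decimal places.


Convert volume to liters: V_L = V_mL / 1000.
V_L = 989 / 1000 = 0.989 L
M = n / V_L = 3.847 / 0.989
M = 3.88978766 mol/L, rounded to 4 dp:

3.8898 mol/L


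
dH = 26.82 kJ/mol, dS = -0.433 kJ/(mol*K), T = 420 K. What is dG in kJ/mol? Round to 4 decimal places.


Gibbs: dG = dH - T*dS (consistent units, dS already in kJ/(mol*K)).
T*dS = 420 * -0.433 = -181.86
dG = 26.82 - (-181.86)
dG = 208.68 kJ/mol, rounded to 4 dp:

208.6800 kJ/mol


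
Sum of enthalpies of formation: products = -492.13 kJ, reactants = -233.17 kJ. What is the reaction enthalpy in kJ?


dH_rxn = sum(dH_f products) - sum(dH_f reactants)
dH_rxn = -492.13 - (-233.17)
dH_rxn = -258.96 kJ:

-258.96 kJ


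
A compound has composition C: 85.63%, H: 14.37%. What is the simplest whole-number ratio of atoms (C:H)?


Assume 100 g of compound, divide each mass% by atomic mass to get moles, then normalize by the smallest to get a raw atom ratio.
Moles per 100 g: C: 85.63/12.011 = 7.1293, H: 14.37/1.008 = 14.256
Raw ratio (divide by min = 7.1293): C: 1.0, H: 2.0
Multiply by 1 to clear fractions: C: 1.0 ~= 1, H: 2.0 ~= 2
Reduce by GCD to get the simplest whole-number ratio:

1:2


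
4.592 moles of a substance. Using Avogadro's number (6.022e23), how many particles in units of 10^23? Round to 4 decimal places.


N = n * NA, then divide by 1e23 for the requested units.
N / 1e23 = n * 6.022
N / 1e23 = 4.592 * 6.022
N / 1e23 = 27.653024, rounded to 4 dp:

27.6530


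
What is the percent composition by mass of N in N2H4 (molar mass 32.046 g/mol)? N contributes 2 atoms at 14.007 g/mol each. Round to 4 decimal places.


pct = 100 * (n_elem * M_elem) / M_total
mass_contribution = 2 * 14.007 = 28.014 g/mol
pct = 100 * 28.014 / 32.046
pct = 87.4180865 %, rounded to 4 dp:

87.4181 %


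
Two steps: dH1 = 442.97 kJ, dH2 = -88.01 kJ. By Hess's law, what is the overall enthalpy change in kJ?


Hess's law: enthalpy is a state function, so add the step enthalpies.
dH_total = dH1 + dH2 = 442.97 + (-88.01)
dH_total = 354.96 kJ:

354.96 kJ


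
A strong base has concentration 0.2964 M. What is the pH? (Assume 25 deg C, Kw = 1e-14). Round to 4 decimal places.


A strong base dissociates completely, so [OH-] equals the given concentration.
pOH = -log10([OH-]) = -log10(0.2964) = 0.528122
pH = 14 - pOH = 14 - 0.528122
pH = 13.471878, rounded to 4 dp:

13.4719


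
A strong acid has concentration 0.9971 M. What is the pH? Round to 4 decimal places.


A strong acid dissociates completely, so [H+] equals the given concentration.
pH = -log10([H+]) = -log10(0.9971)
pH = 0.00126128, rounded to 4 dp:

0.0013


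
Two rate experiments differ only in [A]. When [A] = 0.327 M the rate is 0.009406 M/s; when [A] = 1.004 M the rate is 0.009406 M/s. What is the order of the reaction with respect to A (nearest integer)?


Rate is proportional to [A]^n, so rate2/rate1 = ([A]2/[A]1)^n. Take logs to solve for n.
rate2/rate1 = 0.009406 / 0.009406 = 1.0
[A]2/[A]1 = 1.004 / 0.327 = 3.0703
n = ln(1.0) / ln(3.0703) = 0.0
Nearest integer order:

0


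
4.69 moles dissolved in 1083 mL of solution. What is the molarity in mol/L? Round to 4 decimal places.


Convert volume to liters: V_L = V_mL / 1000.
V_L = 1083 / 1000 = 1.083 L
M = n / V_L = 4.69 / 1.083
M = 4.33056325 mol/L, rounded to 4 dp:

4.3306 mol/L


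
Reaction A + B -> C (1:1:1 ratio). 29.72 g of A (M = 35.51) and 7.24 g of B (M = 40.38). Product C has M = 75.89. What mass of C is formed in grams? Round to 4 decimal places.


Find moles of each reactant; the smaller value is the limiting reagent in a 1:1:1 reaction, so moles_C equals moles of the limiter.
n_A = mass_A / M_A = 29.72 / 35.51 = 0.836947 mol
n_B = mass_B / M_B = 7.24 / 40.38 = 0.179297 mol
Limiting reagent: B (smaller), n_limiting = 0.179297 mol
mass_C = n_limiting * M_C = 0.179297 * 75.89
mass_C = 13.60684933 g, rounded to 4 dp:

13.6068 g


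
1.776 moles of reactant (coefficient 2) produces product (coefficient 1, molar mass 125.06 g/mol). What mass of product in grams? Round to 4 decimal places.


Use the coefficient ratio to convert reactant moles to product moles, then multiply by the product's molar mass.
moles_P = moles_R * (coeff_P / coeff_R) = 1.776 * (1/2) = 0.888
mass_P = moles_P * M_P = 0.888 * 125.06
mass_P = 111.05328 g, rounded to 4 dp:

111.0533 g


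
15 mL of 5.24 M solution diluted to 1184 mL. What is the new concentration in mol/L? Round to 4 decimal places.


Dilution: M1*V1 = M2*V2, solve for M2.
M2 = M1*V1 / V2
M2 = 5.24 * 15 / 1184
M2 = 78.6 / 1184
M2 = 0.06638514 mol/L, rounded to 4 dp:

0.0664 mol/L


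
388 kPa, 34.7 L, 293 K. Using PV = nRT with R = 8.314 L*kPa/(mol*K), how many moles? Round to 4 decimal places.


PV = nRT, solve for n = PV / (RT).
PV = 388 * 34.7 = 13463.6
RT = 8.314 * 293 = 2436.002
n = 13463.6 / 2436.002
n = 5.52692485 mol, rounded to 4 dp:

5.5269 mol


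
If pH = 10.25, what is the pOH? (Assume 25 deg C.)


At 25 deg C, pH + pOH = 14.
pOH = 14 - pH = 14 - 10.25
pOH = 3.75:

3.75


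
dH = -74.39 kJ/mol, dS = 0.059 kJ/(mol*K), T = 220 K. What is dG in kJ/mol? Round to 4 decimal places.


Gibbs: dG = dH - T*dS (consistent units, dS already in kJ/(mol*K)).
T*dS = 220 * 0.059 = 12.98
dG = -74.39 - (12.98)
dG = -87.37 kJ/mol, rounded to 4 dp:

-87.3700 kJ/mol


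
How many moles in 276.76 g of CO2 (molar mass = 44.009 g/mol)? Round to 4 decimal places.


n = mass / M
n = 276.76 / 44.009
n = 6.28871367 mol, rounded to 4 dp:

6.2887 mol


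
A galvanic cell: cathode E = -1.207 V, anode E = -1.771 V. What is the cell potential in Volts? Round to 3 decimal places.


Standard cell potential: E_cell = E_cathode - E_anode.
E_cell = -1.207 - (-1.771)
E_cell = 0.564 V, rounded to 3 dp:

0.564 V


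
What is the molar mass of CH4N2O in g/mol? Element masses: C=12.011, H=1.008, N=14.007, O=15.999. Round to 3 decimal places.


M = sum(count * atomic_mass) over atoms.
M = 1*12.011 + 4*1.008 + 2*14.007 + 1*15.999
M = 12.011 + 4.032 + 28.014 + 15.999
M = 60.056 g/mol, rounded to 3 dp:

60.056 g/mol


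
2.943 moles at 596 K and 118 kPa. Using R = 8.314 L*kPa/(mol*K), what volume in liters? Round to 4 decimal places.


PV = nRT, solve for V = nRT / P.
nRT = 2.943 * 8.314 * 596 = 14582.9888
V = 14582.9888 / 118
V = 123.58465085 L, rounded to 4 dp:

123.5847 L


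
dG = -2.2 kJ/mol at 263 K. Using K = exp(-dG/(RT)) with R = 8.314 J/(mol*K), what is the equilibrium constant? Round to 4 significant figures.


dG is in kJ/mol; multiply by 1000 to match R in J/(mol*K).
RT = 8.314 * 263 = 2186.582 J/mol
exponent = -dG*1000 / (RT) = -(-2.2*1000) / 2186.582 = 1.00613652
K = exp(1.00613652)
K = 2.7350139, rounded to 4 significant figures:

2.735


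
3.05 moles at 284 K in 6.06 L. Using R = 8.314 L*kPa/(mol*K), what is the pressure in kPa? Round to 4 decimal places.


PV = nRT, solve for P = nRT / V.
nRT = 3.05 * 8.314 * 284 = 7201.5868
P = 7201.5868 / 6.06
P = 1188.38066007 kPa, rounded to 4 dp:

1188.3807 kPa


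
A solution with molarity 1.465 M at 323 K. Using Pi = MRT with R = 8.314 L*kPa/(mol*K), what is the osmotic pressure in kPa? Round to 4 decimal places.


Osmotic pressure (van't Hoff): Pi = M*R*T.
RT = 8.314 * 323 = 2685.422
Pi = 1.465 * 2685.422
Pi = 3934.14323 kPa, rounded to 4 dp:

3934.1432 kPa


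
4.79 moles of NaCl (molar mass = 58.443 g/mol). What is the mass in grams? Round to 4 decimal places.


mass = n * M
mass = 4.79 * 58.443
mass = 279.94197 g, rounded to 4 dp:

279.9420 g


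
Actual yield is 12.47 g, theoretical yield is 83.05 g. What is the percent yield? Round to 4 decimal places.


% yield = 100 * actual / theoretical
% yield = 100 * 12.47 / 83.05
% yield = 15.01505117 %, rounded to 4 dp:

15.0151 %


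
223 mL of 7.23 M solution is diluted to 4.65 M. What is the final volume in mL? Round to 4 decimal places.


Dilution: M1*V1 = M2*V2, solve for V2.
V2 = M1*V1 / M2
V2 = 7.23 * 223 / 4.65
V2 = 1612.29 / 4.65
V2 = 346.72903226 mL, rounded to 4 dp:

346.7290 mL


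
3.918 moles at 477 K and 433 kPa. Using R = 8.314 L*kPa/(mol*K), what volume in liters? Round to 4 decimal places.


PV = nRT, solve for V = nRT / P.
nRT = 3.918 * 8.314 * 477 = 15537.9182
V = 15537.9182 / 433
V = 35.88433764 L, rounded to 4 dp:

35.8843 L


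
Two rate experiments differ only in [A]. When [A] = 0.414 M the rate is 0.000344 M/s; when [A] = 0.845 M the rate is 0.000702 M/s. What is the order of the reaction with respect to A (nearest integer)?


Rate is proportional to [A]^n, so rate2/rate1 = ([A]2/[A]1)^n. Take logs to solve for n.
rate2/rate1 = 0.000702 / 0.000344 = 2.0407
[A]2/[A]1 = 0.845 / 0.414 = 2.0411
n = ln(2.0407) / ln(2.0411) = 1.0
Nearest integer order:

1


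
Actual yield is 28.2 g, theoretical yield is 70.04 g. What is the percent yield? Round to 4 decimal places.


% yield = 100 * actual / theoretical
% yield = 100 * 28.2 / 70.04
% yield = 40.26270702 %, rounded to 4 dp:

40.2627 %


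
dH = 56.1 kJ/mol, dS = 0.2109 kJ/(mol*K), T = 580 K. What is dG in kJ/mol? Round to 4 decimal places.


Gibbs: dG = dH - T*dS (consistent units, dS already in kJ/(mol*K)).
T*dS = 580 * 0.2109 = 122.322
dG = 56.1 - (122.322)
dG = -66.222 kJ/mol, rounded to 4 dp:

-66.2220 kJ/mol


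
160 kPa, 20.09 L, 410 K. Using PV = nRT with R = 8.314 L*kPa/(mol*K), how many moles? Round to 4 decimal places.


PV = nRT, solve for n = PV / (RT).
PV = 160 * 20.09 = 3214.4
RT = 8.314 * 410 = 3408.74
n = 3214.4 / 3408.74
n = 0.94298773 mol, rounded to 4 dp:

0.9430 mol


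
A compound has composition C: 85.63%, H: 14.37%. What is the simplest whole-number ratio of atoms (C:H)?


Assume 100 g of compound, divide each mass% by atomic mass to get moles, then normalize by the smallest to get a raw atom ratio.
Moles per 100 g: C: 85.63/12.011 = 7.1293, H: 14.37/1.008 = 14.256
Raw ratio (divide by min = 7.1293): C: 1.0, H: 2.0
Multiply by 1 to clear fractions: C: 1.0 ~= 1, H: 2.0 ~= 2
Reduce by GCD to get the simplest whole-number ratio:

1:2


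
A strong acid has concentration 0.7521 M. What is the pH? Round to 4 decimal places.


A strong acid dissociates completely, so [H+] equals the given concentration.
pH = -log10([H+]) = -log10(0.7521)
pH = 0.12372441, rounded to 4 dp:

0.1237


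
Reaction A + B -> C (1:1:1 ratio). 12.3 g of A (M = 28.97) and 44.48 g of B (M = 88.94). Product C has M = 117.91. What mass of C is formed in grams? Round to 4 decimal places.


Find moles of each reactant; the smaller value is the limiting reagent in a 1:1:1 reaction, so moles_C equals moles of the limiter.
n_A = mass_A / M_A = 12.3 / 28.97 = 0.424577 mol
n_B = mass_B / M_B = 44.48 / 88.94 = 0.500112 mol
Limiting reagent: A (smaller), n_limiting = 0.424577 mol
mass_C = n_limiting * M_C = 0.424577 * 117.91
mass_C = 50.06187407 g, rounded to 4 dp:

50.0619 g


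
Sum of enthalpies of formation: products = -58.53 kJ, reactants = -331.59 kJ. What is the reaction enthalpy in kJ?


dH_rxn = sum(dH_f products) - sum(dH_f reactants)
dH_rxn = -58.53 - (-331.59)
dH_rxn = 273.06 kJ:

273.06 kJ


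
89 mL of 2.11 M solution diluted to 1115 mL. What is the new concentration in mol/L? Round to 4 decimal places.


Dilution: M1*V1 = M2*V2, solve for M2.
M2 = M1*V1 / V2
M2 = 2.11 * 89 / 1115
M2 = 187.79 / 1115
M2 = 0.16842152 mol/L, rounded to 4 dp:

0.1684 mol/L


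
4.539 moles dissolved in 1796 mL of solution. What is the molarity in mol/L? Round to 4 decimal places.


Convert volume to liters: V_L = V_mL / 1000.
V_L = 1796 / 1000 = 1.796 L
M = n / V_L = 4.539 / 1.796
M = 2.52728285 mol/L, rounded to 4 dp:

2.5273 mol/L


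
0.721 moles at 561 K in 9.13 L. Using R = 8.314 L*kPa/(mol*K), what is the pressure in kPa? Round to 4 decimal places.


PV = nRT, solve for P = nRT / V.
nRT = 0.721 * 8.314 * 561 = 3362.855
P = 3362.855 / 9.13
P = 368.33023001 kPa, rounded to 4 dp:

368.3302 kPa


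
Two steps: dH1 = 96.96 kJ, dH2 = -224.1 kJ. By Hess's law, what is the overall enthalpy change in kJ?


Hess's law: enthalpy is a state function, so add the step enthalpies.
dH_total = dH1 + dH2 = 96.96 + (-224.1)
dH_total = -127.14 kJ:

-127.14 kJ


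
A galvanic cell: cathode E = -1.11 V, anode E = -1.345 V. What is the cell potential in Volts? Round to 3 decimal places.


Standard cell potential: E_cell = E_cathode - E_anode.
E_cell = -1.11 - (-1.345)
E_cell = 0.235 V, rounded to 3 dp:

0.235 V


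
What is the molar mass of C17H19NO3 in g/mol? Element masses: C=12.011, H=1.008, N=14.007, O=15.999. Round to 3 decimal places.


M = sum(count * atomic_mass) over atoms.
M = 17*12.011 + 19*1.008 + 1*14.007 + 3*15.999
M = 204.187 + 19.152 + 14.007 + 47.997
M = 285.343 g/mol, rounded to 3 dp:

285.343 g/mol


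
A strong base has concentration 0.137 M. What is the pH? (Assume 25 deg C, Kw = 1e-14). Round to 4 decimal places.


A strong base dissociates completely, so [OH-] equals the given concentration.
pOH = -log10([OH-]) = -log10(0.137) = 0.863279
pH = 14 - pOH = 14 - 0.863279
pH = 13.136721, rounded to 4 dp:

13.1367


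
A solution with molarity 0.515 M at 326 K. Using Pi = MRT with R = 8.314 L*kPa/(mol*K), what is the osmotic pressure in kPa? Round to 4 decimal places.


Osmotic pressure (van't Hoff): Pi = M*R*T.
RT = 8.314 * 326 = 2710.364
Pi = 0.515 * 2710.364
Pi = 1395.83746 kPa, rounded to 4 dp:

1395.8375 kPa


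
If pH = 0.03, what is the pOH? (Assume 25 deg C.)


At 25 deg C, pH + pOH = 14.
pOH = 14 - pH = 14 - 0.03
pOH = 13.97:

13.97


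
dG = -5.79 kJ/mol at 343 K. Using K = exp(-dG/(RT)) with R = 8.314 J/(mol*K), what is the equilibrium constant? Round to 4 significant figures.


dG is in kJ/mol; multiply by 1000 to match R in J/(mol*K).
RT = 8.314 * 343 = 2851.702 J/mol
exponent = -dG*1000 / (RT) = -(-5.79*1000) / 2851.702 = 2.03036643
K = exp(2.03036643)
K = 7.6168769, rounded to 4 significant figures:

7.617


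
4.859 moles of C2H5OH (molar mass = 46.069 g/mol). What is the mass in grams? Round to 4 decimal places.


mass = n * M
mass = 4.859 * 46.069
mass = 223.849271 g, rounded to 4 dp:

223.8493 g


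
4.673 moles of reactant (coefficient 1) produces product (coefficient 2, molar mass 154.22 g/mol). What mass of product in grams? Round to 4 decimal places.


Use the coefficient ratio to convert reactant moles to product moles, then multiply by the product's molar mass.
moles_P = moles_R * (coeff_P / coeff_R) = 4.673 * (2/1) = 9.346
mass_P = moles_P * M_P = 9.346 * 154.22
mass_P = 1441.34012 g, rounded to 4 dp:

1441.3401 g
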